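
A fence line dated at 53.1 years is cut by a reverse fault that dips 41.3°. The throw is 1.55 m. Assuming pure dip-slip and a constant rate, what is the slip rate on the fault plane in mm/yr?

44.2 mm/yr

dip-slip = throw / sin(dip) = 1.55 m / sin(41.3°) = 2.348 m
rate = 2.348 m / 53.1 years = 0.0442 m/yr = 44.2 mm/yr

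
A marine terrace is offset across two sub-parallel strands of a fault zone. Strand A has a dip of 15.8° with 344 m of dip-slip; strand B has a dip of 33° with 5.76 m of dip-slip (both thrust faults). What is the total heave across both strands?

heave_A = 344 × cos(15.8°) = 331 m
heave_B = 5.76 × cos(33°) = 4.831 m
total = 331 + 4.831 = 336 m

336 m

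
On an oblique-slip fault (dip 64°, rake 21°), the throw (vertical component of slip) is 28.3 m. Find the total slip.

dip-slip = throw / sin(dip) = 28.3 / sin(64°) = 31.49 m
net slip = dip-slip / sin(rake) = 31.49 / sin(21°) = 87.9 m

87.9 m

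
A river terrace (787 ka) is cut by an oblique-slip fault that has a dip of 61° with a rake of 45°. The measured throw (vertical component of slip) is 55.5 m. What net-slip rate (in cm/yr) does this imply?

dip-slip = throw / sin(dip) = 55.5 / sin(61°) = 63.46 m
net slip = dip-slip / sin(rake) = 63.46 / sin(45°) = 89.74 m
rate = 89.74 m / 787 ka = 0.000114 m/yr = 0.0114 cm/yr

0.0114 cm/yr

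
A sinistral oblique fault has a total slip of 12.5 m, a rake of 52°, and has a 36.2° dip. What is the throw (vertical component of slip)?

5.82 m

dip-slip = net slip × sin(rake) = 12.5 m × sin(52°) = 9.850 m
throw = dip-slip × sin(dip) = 9.850 × sin(36.2°) = 5.82 m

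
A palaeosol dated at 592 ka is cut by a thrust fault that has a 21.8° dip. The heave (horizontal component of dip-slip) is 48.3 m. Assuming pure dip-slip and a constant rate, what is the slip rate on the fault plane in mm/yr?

dip-slip = heave / cos(dip) = 48.3 m / cos(21.8°) = 52.02 m
rate = 52.02 m / 592 ka = 0.0000879 m/yr = 0.0879 mm/yr

0.0879 mm/yr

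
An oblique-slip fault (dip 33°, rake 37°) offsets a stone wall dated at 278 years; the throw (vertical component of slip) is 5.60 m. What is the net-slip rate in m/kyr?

dip-slip = throw / sin(dip) = 5.60 / sin(33°) = 10.28 m
net slip = dip-slip / sin(rake) = 10.28 / sin(37°) = 17.09 m
rate = 17.09 m / 278 years = 0.0615 m/yr = 61.5 m/kyr

61.5 m/kyr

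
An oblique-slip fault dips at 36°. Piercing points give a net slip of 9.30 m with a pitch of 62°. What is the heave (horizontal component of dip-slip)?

dip-slip = net slip × sin(rake) = 9.30 m × sin(62°) = 8.211 m
heave = dip-slip × cos(dip) = 8.211 × cos(36°) = 6.64 m

6.64 m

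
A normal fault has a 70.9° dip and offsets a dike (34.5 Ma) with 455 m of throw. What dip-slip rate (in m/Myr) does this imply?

dip-slip = throw / sin(dip) = 455 m / sin(70.9°) = 481.5 m
rate = 481.5 m / 34.5 Ma = 0.0000140 m/yr = 14 m/Myr

14 m/Myr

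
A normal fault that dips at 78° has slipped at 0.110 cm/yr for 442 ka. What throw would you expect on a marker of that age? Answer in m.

dip-slip = rate × time = 0.110 cm/yr × 442 ka = 486.2 m
throw = dip-slip × sin(dip) = 486.2 × sin(78°) = 476 m

476 m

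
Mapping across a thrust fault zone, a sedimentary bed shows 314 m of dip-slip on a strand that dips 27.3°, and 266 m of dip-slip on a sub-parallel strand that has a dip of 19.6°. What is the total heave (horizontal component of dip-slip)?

530 m

heave_A = 314 × cos(27.3°) = 279 m
heave_B = 266 × cos(19.6°) = 250.6 m
total = 279 + 250.6 = 530 m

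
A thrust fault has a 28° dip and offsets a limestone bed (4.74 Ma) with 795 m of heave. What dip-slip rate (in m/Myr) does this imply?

dip-slip = heave / cos(dip) = 795 m / cos(28°) = 900.4 m
rate = 900.4 m / 4.74 Ma = 0.000190 m/yr = 190 m/Myr

190 m/Myr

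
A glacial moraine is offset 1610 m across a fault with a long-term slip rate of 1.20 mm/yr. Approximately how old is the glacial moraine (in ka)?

age = offset / rate = 1610 m / (1.20 mm/yr) = 1.34e+06 yr = 1340 ka

1340 ka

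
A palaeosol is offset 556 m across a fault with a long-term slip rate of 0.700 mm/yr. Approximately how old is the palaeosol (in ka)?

794 ka

age = offset / rate = 556 m / (0.700 mm/yr) = 794000 yr = 794 ka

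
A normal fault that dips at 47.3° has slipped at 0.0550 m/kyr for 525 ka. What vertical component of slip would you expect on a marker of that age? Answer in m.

21.2 m

dip-slip = rate × time = 0.0550 m/kyr × 525 ka = 28.88 m
throw = dip-slip × sin(dip) = 28.88 × sin(47.3°) = 21.2 m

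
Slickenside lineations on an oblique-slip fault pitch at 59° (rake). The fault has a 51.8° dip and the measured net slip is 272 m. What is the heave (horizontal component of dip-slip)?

dip-slip = net slip × sin(rake) = 272 m × sin(59°) = 233.1 m
heave = dip-slip × cos(dip) = 233.1 × cos(51.8°) = 144 m

144 m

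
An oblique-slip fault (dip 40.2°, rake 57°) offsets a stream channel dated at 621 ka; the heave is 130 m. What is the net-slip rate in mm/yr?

0.327 mm/yr

dip-slip = heave / cos(dip) = 130 / cos(40.2°) = 170.2 m
net slip = dip-slip / sin(rake) = 170.2 / sin(57°) = 202.9 m
rate = 202.9 m / 621 ka = 0.000327 m/yr = 0.327 mm/yr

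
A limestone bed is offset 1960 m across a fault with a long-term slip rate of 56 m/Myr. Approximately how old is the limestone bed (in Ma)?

35 Ma

age = offset / rate = 1960 m / (56 m/Myr) = 3.5e+07 yr = 35 Ma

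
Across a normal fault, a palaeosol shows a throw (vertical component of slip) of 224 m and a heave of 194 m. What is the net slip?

net slip = √(throw² + heave²) = √(224² + 194²) = 296 m

296 m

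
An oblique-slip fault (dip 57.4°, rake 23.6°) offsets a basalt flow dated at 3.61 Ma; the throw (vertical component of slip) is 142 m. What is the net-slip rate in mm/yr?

dip-slip = throw / sin(dip) = 142 / sin(57.4°) = 168.6 m
net slip = dip-slip / sin(rake) = 168.6 / sin(23.6°) = 421 m
rate = 421 m / 3.61 Ma = 0.000117 m/yr = 0.117 mm/yr

0.117 mm/yr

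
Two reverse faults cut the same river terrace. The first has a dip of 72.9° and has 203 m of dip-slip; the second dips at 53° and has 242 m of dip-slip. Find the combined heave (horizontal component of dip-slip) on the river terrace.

205 m

heave_A = 203 × cos(72.9°) = 59.69 m
heave_B = 242 × cos(53°) = 145.6 m
total = 59.69 + 145.6 = 205 m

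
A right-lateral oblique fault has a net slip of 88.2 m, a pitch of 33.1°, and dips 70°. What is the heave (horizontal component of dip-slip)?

16.5 m

dip-slip = net slip × sin(rake) = 88.2 m × sin(33.1°) = 48.17 m
heave = dip-slip × cos(dip) = 48.17 × cos(70°) = 16.5 m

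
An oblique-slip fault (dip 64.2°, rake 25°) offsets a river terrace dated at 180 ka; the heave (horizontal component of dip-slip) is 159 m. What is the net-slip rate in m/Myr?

4800 m/Myr

dip-slip = heave / cos(dip) = 159 / cos(64.2°) = 365.3 m
net slip = dip-slip / sin(rake) = 365.3 / sin(25°) = 864.4 m
rate = 864.4 m / 180 ka = 0.00480 m/yr = 4800 m/Myr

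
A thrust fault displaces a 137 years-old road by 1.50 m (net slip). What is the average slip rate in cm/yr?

1.09 cm/yr

rate = 1.50 m / 137 years = 0.0109 m/yr = 1.09 cm/yr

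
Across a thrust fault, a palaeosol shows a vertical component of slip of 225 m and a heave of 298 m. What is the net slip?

net slip = √(throw² + heave²) = √(225² + 298²) = 373 m

373 m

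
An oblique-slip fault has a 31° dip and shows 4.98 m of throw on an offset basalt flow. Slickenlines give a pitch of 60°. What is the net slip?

dip-slip = throw / sin(dip) = 4.98 / sin(31°) = 9.669 m
net slip = dip-slip / sin(rake) = 9.669 / sin(60°) = 11.2 m

11.2 m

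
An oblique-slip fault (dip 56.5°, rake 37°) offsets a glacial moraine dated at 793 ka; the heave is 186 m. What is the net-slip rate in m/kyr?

0.706 m/kyr

dip-slip = heave / cos(dip) = 186 / cos(56.5°) = 337 m
net slip = dip-slip / sin(rake) = 337 / sin(37°) = 560 m
rate = 560 m / 793 ka = 0.000706 m/yr = 0.706 m/kyr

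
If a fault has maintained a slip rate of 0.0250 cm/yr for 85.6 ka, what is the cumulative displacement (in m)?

21.4 m

slip = rate × time = 0.0250 cm/yr × 85.6 ka = 21.4 m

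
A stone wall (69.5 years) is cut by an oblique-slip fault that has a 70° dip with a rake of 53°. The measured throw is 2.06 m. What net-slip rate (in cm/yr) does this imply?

dip-slip = throw / sin(dip) = 2.06 / sin(70°) = 2.192 m
net slip = dip-slip / sin(rake) = 2.192 / sin(53°) = 2.745 m
rate = 2.745 m / 69.5 years = 0.0395 m/yr = 3.95 cm/yr

3.95 cm/yr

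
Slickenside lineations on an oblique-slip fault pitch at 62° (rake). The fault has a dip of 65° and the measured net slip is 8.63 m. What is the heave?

dip-slip = net slip × sin(rake) = 8.63 m × sin(62°) = 7.620 m
heave = dip-slip × cos(dip) = 7.620 × cos(65°) = 3.22 m

3.22 m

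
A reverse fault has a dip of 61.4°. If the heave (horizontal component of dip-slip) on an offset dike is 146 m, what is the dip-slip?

305 m

dip-slip = heave / cos(dip) = 146 / cos(61.4°) = 305 m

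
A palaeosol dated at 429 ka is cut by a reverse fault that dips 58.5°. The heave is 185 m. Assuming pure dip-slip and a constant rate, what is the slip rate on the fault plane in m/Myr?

825 m/Myr

dip-slip = heave / cos(dip) = 185 m / cos(58.5°) = 354.1 m
rate = 354.1 m / 429 ka = 0.000825 m/yr = 825 m/Myr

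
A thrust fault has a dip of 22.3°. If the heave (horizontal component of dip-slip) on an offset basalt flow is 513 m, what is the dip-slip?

dip-slip = heave / cos(dip) = 513 / cos(22.3°) = 554 m

554 m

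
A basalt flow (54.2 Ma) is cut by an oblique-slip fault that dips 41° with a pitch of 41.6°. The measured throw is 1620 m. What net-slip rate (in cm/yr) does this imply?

dip-slip = throw / sin(dip) = 1620 / sin(41°) = 2469 m
net slip = dip-slip / sin(rake) = 2469 / sin(41.6°) = 3719 m
rate = 3719 m / 54.2 Ma = 0.0000686 m/yr = 0.00686 cm/yr

0.00686 cm/yr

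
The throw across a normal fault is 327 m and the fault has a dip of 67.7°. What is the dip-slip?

dip-slip = throw / sin(dip) = 327 / sin(67.7°) = 353 m

353 m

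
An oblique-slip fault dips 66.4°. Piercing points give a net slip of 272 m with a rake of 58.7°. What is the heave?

dip-slip = net slip × sin(rake) = 272 m × sin(58.7°) = 232.4 m
heave = dip-slip × cos(dip) = 232.4 × cos(66.4°) = 93 m

93 m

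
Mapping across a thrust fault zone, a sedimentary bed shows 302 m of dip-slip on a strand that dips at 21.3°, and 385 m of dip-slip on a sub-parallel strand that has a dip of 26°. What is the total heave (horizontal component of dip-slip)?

heave_A = 302 × cos(21.3°) = 281.4 m
heave_B = 385 × cos(26°) = 346 m
total = 281.4 + 346 = 627 m

627 m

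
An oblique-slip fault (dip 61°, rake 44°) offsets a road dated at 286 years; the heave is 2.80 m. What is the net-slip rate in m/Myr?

dip-slip = heave / cos(dip) = 2.80 / cos(61°) = 5.775 m
net slip = dip-slip / sin(rake) = 5.775 / sin(44°) = 8.314 m
rate = 8.314 m / 286 years = 0.0291 m/yr = 29100 m/Myr

29100 m/Myr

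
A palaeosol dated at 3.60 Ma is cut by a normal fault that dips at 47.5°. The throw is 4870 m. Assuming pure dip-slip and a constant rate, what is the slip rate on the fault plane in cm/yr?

dip-slip = throw / sin(dip) = 4870 m / sin(47.5°) = 6605 m
rate = 6605 m / 3.60 Ma = 0.00183 m/yr = 0.183 cm/yr

0.183 cm/yr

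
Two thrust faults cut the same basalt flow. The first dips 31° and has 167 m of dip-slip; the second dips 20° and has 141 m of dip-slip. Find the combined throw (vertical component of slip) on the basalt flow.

throw_A = 167 × sin(31°) = 86.01 m
throw_B = 141 × sin(20°) = 48.22 m
total = 86.01 + 48.22 = 134 m

134 m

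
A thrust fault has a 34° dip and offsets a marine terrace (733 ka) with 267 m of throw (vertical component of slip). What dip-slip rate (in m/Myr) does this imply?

dip-slip = throw / sin(dip) = 267 m / sin(34°) = 477.5 m
rate = 477.5 m / 733 ka = 0.000651 m/yr = 651 m/Myr

651 m/Myr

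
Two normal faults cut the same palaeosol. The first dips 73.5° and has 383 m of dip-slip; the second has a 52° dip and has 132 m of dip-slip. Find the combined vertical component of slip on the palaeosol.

throw_A = 383 × sin(73.5°) = 367.2 m
throw_B = 132 × sin(52°) = 104 m
total = 367.2 + 104 = 471 m

471 m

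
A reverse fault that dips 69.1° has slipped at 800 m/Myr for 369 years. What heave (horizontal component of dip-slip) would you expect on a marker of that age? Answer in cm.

dip-slip = rate × time = 800 m/Myr × 369 years = 0.2952 m
heave = dip-slip × cos(dip) = 0.2952 × cos(69.1°) = 0.105 m = 10.5 cm

10.5 cm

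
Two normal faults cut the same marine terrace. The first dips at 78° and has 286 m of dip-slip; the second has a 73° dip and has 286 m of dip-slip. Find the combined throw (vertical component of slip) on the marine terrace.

throw_A = 286 × sin(78°) = 279.8 m
throw_B = 286 × sin(73°) = 273.5 m
total = 279.8 + 273.5 = 553 m

553 m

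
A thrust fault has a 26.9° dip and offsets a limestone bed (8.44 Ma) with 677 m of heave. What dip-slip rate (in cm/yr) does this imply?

0.00899 cm/yr

dip-slip = heave / cos(dip) = 677 m / cos(26.9°) = 759.1 m
rate = 759.1 m / 8.44 Ma = 0.0000899 m/yr = 0.00899 cm/yr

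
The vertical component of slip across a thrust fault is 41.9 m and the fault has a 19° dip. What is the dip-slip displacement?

dip-slip = throw / sin(dip) = 41.9 / sin(19°) = 129 m

129 m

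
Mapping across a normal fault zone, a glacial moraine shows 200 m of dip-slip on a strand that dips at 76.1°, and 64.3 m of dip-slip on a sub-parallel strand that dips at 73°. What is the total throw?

throw_A = 200 × sin(76.1°) = 194.1 m
throw_B = 64.3 × sin(73°) = 61.49 m
total = 194.1 + 61.49 = 256 m

256 m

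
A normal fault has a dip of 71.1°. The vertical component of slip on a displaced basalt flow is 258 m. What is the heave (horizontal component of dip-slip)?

heave = throw / tan(dip) = 258 / tan(71.1°) = 88.3 m

88.3 m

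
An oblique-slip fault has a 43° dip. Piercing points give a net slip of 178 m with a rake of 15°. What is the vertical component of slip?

31.4 m

dip-slip = net slip × sin(rake) = 178 m × sin(15°) = 46.07 m
throw = dip-slip × sin(dip) = 46.07 × sin(43°) = 31.4 m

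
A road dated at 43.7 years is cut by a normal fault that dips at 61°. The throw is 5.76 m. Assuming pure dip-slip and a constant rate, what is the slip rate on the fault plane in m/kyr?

151 m/kyr

dip-slip = throw / sin(dip) = 5.76 m / sin(61°) = 6.586 m
rate = 6.586 m / 43.7 years = 0.151 m/yr = 151 m/kyr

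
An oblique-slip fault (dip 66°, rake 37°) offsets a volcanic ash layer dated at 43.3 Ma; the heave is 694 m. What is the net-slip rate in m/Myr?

dip-slip = heave / cos(dip) = 694 / cos(66°) = 1706 m
net slip = dip-slip / sin(rake) = 1706 / sin(37°) = 2835 m
rate = 2835 m / 43.3 Ma = 0.0000655 m/yr = 65.5 m/Myr

65.5 m/Myr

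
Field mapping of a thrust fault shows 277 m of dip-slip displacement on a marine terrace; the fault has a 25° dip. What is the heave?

251 m

heave = dip-slip × cos(dip) = 277 m × cos(25°) = 251 m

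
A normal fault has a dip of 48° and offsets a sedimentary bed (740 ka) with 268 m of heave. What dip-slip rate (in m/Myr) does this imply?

dip-slip = heave / cos(dip) = 268 m / cos(48°) = 400.5 m
rate = 400.5 m / 740 ka = 0.000541 m/yr = 541 m/Myr

541 m/Myr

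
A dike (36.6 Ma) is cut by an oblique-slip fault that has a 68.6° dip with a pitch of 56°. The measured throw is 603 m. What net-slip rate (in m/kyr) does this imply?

0.0213 m/kyr

dip-slip = throw / sin(dip) = 603 / sin(68.6°) = 647.7 m
net slip = dip-slip / sin(rake) = 647.7 / sin(56°) = 781.2 m
rate = 781.2 m / 36.6 Ma = 0.0000213 m/yr = 0.0213 m/kyr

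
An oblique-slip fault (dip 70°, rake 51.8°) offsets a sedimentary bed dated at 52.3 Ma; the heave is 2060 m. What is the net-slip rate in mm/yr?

0.147 mm/yr

dip-slip = heave / cos(dip) = 2060 / cos(70°) = 6023 m
net slip = dip-slip / sin(rake) = 6023 / sin(51.8°) = 7664 m
rate = 7664 m / 52.3 Ma = 0.000147 m/yr = 0.147 mm/yr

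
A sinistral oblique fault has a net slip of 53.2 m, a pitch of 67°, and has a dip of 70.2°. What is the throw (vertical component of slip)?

46.1 m

dip-slip = net slip × sin(rake) = 53.2 m × sin(67°) = 48.97 m
throw = dip-slip × sin(dip) = 48.97 × sin(70.2°) = 46.1 m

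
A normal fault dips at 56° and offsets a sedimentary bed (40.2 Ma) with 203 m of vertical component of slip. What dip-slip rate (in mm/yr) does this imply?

0.00609 mm/yr

dip-slip = throw / sin(dip) = 203 m / sin(56°) = 244.9 m
rate = 244.9 m / 40.2 Ma = 0.00000609 m/yr = 0.00609 mm/yr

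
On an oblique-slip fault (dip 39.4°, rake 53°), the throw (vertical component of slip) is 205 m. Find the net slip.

dip-slip = throw / sin(dip) = 205 / sin(39.4°) = 323 m
net slip = dip-slip / sin(rake) = 323 / sin(53°) = 404 m

404 m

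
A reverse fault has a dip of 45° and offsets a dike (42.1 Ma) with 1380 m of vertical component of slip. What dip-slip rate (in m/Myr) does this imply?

46.4 m/Myr

dip-slip = throw / sin(dip) = 1380 m / sin(45°) = 1952 m
rate = 1952 m / 42.1 Ma = 0.0000464 m/yr = 46.4 m/Myr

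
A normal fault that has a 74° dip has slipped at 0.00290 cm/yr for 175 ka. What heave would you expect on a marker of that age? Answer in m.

dip-slip = rate × time = 0.00290 cm/yr × 175 ka = 5.075 m
heave = dip-slip × cos(dip) = 5.075 × cos(74°) = 1.40 m

1.40 m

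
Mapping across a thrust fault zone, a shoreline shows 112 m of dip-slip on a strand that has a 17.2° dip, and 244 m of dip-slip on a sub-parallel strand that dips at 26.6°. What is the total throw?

142 m

throw_A = 112 × sin(17.2°) = 33.12 m
throw_B = 244 × sin(26.6°) = 109.3 m
total = 33.12 + 109.3 = 142 m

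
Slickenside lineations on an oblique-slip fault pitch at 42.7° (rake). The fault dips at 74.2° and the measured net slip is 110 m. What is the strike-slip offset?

80.8 m

strike-slip = net slip × cos(rake) = 110 m × cos(42.7°) = 80.8 m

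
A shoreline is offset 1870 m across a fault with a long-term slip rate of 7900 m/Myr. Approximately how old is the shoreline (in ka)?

age = offset / rate = 1870 m / (7900 m/Myr) = 237000 yr = 237 ka

237 ka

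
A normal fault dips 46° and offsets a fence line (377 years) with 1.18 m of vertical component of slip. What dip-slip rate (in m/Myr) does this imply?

4350 m/Myr

dip-slip = throw / sin(dip) = 1.18 m / sin(46°) = 1.640 m
rate = 1.640 m / 377 years = 0.00435 m/yr = 4350 m/Myr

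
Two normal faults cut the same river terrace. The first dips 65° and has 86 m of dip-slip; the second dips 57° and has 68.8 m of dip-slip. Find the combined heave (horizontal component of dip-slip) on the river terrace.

heave_A = 86 × cos(65°) = 36.35 m
heave_B = 68.8 × cos(57°) = 37.47 m
total = 36.35 + 37.47 = 73.8 m

73.8 m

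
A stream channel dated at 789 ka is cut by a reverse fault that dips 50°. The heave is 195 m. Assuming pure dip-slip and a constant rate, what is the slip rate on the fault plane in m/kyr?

0.384 m/kyr

dip-slip = heave / cos(dip) = 195 m / cos(50°) = 303.4 m
rate = 303.4 m / 789 ka = 0.000384 m/yr = 0.384 m/kyr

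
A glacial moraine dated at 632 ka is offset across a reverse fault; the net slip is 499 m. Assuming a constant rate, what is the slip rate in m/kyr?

0.790 m/kyr

rate = 499 m / 632 ka = 0.000790 m/yr = 0.790 m/kyr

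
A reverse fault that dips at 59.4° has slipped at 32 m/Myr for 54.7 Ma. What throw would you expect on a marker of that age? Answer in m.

dip-slip = rate × time = 32 m/Myr × 54.7 Ma = 1750 m
throw = dip-slip × sin(dip) = 1750 × sin(59.4°) = 1510 m

1510 m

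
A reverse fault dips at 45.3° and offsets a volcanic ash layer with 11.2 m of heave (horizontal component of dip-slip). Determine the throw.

throw = heave × tan(dip) = 11.2 × tan(45.3°) = 11.3 m

11.3 m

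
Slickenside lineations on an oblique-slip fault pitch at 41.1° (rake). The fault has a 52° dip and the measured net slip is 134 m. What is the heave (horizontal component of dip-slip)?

dip-slip = net slip × sin(rake) = 134 m × sin(41.1°) = 88.09 m
heave = dip-slip × cos(dip) = 88.09 × cos(52°) = 54.2 m

54.2 m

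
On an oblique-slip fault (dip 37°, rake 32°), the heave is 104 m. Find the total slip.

dip-slip = heave / cos(dip) = 104 / cos(37°) = 130.2 m
net slip = dip-slip / sin(rake) = 130.2 / sin(32°) = 246 m

246 m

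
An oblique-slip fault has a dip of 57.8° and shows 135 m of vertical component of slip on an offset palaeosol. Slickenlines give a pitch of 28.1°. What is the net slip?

dip-slip = throw / sin(dip) = 135 / sin(57.8°) = 159.5 m
net slip = dip-slip / sin(rake) = 159.5 / sin(28.1°) = 339 m

339 m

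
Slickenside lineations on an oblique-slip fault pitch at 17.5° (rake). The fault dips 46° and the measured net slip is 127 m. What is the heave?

26.5 m

dip-slip = net slip × sin(rake) = 127 m × sin(17.5°) = 38.19 m
heave = dip-slip × cos(dip) = 38.19 × cos(46°) = 26.5 m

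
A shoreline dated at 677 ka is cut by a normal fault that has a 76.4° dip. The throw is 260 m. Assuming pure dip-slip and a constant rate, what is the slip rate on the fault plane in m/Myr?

dip-slip = throw / sin(dip) = 260 m / sin(76.4°) = 267.5 m
rate = 267.5 m / 677 ka = 0.000395 m/yr = 395 m/Myr

395 m/Myr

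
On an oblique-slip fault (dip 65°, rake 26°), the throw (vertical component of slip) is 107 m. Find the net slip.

269 m

dip-slip = throw / sin(dip) = 107 / sin(65°) = 118.1 m
net slip = dip-slip / sin(rake) = 118.1 / sin(26°) = 269 m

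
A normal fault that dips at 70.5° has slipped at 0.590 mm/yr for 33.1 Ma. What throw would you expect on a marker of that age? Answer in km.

18.4 km

dip-slip = rate × time = 0.590 mm/yr × 33.1 Ma = 19530 m
throw = dip-slip × sin(dip) = 19530 × sin(70.5°) = 18400 m = 18.4 km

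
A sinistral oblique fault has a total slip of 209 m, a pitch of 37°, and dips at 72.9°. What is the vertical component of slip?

dip-slip = net slip × sin(rake) = 209 m × sin(37°) = 125.8 m
throw = dip-slip × sin(dip) = 125.8 × sin(72.9°) = 120 m

120 m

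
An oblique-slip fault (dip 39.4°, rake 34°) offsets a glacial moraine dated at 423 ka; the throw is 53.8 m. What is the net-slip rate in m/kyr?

dip-slip = throw / sin(dip) = 53.8 / sin(39.4°) = 84.76 m
net slip = dip-slip / sin(rake) = 84.76 / sin(34°) = 151.6 m
rate = 151.6 m / 423 ka = 0.000358 m/yr = 0.358 m/kyr

0.358 m/kyr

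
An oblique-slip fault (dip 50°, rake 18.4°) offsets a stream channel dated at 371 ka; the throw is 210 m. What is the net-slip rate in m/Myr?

dip-slip = throw / sin(dip) = 210 / sin(50°) = 274.1 m
net slip = dip-slip / sin(rake) = 274.1 / sin(18.4°) = 868.5 m
rate = 868.5 m / 371 ka = 0.00234 m/yr = 2340 m/Myr

2340 m/Myr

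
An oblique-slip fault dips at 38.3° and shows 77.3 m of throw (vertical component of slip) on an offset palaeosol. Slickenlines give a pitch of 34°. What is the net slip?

223 m

dip-slip = throw / sin(dip) = 77.3 / sin(38.3°) = 124.7 m
net slip = dip-slip / sin(rake) = 124.7 / sin(34°) = 223 m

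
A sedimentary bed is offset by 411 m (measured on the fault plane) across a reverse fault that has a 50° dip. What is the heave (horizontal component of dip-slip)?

heave = dip-slip × cos(dip) = 411 m × cos(50°) = 264 m

264 m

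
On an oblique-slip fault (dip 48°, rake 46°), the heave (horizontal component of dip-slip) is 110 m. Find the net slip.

dip-slip = heave / cos(dip) = 110 / cos(48°) = 164.4 m
net slip = dip-slip / sin(rake) = 164.4 / sin(46°) = 229 m

229 m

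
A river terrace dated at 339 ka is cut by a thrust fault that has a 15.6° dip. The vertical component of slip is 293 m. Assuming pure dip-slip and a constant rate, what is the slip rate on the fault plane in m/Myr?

3210 m/Myr

dip-slip = throw / sin(dip) = 293 m / sin(15.6°) = 1090 m
rate = 1090 m / 339 ka = 0.00321 m/yr = 3210 m/Myr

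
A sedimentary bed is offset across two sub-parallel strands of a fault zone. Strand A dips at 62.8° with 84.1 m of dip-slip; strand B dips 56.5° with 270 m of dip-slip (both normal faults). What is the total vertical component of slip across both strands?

300 m

throw_A = 84.1 × sin(62.8°) = 74.80 m
throw_B = 270 × sin(56.5°) = 225.1 m
total = 74.80 + 225.1 = 300 m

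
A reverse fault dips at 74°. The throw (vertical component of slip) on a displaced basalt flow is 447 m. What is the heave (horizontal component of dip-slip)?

128 m

heave = throw / tan(dip) = 447 / tan(74°) = 128 m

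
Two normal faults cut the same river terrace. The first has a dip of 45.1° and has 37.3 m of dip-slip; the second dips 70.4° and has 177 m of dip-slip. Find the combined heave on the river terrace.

85.7 m

heave_A = 37.3 × cos(45.1°) = 26.33 m
heave_B = 177 × cos(70.4°) = 59.37 m
total = 26.33 + 59.37 = 85.7 m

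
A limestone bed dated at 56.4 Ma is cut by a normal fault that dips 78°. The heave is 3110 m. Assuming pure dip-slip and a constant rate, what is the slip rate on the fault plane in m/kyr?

dip-slip = heave / cos(dip) = 3110 m / cos(78°) = 14960 m
rate = 14960 m / 56.4 Ma = 0.000265 m/yr = 0.265 m/kyr

0.265 m/kyr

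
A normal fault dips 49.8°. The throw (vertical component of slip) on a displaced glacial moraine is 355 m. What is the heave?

300 m

heave = throw / tan(dip) = 355 / tan(49.8°) = 300 m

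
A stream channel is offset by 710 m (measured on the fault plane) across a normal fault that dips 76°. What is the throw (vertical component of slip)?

throw = dip-slip × sin(dip) = 710 m × sin(76°) = 689 m

689 m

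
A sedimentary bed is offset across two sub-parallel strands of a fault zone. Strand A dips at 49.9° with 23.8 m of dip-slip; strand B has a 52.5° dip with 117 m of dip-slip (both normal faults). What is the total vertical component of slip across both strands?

throw_A = 23.8 × sin(49.9°) = 18.21 m
throw_B = 117 × sin(52.5°) = 92.82 m
total = 18.21 + 92.82 = 111 m

111 m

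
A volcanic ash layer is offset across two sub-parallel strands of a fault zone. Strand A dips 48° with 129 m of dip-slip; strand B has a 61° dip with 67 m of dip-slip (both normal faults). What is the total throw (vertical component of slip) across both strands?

throw_A = 129 × sin(48°) = 95.87 m
throw_B = 67 × sin(61°) = 58.60 m
total = 95.87 + 58.60 = 154 m

154 m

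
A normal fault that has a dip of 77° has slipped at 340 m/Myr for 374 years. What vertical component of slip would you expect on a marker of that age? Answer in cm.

12.4 cm

dip-slip = rate × time = 340 m/Myr × 374 years = 0.1272 m
throw = dip-slip × sin(dip) = 0.1272 × sin(77°) = 0.124 m = 12.4 cm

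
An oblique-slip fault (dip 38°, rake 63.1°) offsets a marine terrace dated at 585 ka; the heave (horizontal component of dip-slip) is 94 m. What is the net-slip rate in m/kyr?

dip-slip = heave / cos(dip) = 94 / cos(38°) = 119.3 m
net slip = dip-slip / sin(rake) = 119.3 / sin(63.1°) = 133.8 m
rate = 133.8 m / 585 ka = 0.000229 m/yr = 0.229 m/kyr

0.229 m/kyr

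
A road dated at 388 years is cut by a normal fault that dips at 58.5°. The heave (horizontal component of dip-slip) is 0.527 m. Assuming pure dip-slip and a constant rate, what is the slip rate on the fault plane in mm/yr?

dip-slip = heave / cos(dip) = 0.527 m / cos(58.5°) = 1.009 m
rate = 1.009 m / 388 years = 0.00260 m/yr = 2.60 mm/yr

2.60 mm/yr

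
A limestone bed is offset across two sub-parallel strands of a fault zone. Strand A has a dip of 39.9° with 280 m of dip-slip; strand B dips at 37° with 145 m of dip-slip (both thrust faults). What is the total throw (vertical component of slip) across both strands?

throw_A = 280 × sin(39.9°) = 179.6 m
throw_B = 145 × sin(37°) = 87.26 m
total = 179.6 + 87.26 = 267 m

267 m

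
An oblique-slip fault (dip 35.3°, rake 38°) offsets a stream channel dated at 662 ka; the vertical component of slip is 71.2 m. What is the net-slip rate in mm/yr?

dip-slip = throw / sin(dip) = 71.2 / sin(35.3°) = 123.2 m
net slip = dip-slip / sin(rake) = 123.2 / sin(38°) = 200.1 m
rate = 200.1 m / 662 ka = 0.000302 m/yr = 0.302 mm/yr

0.302 mm/yr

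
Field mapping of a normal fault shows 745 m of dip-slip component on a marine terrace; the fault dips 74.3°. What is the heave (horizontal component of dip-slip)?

202 m

heave = dip-slip × cos(dip) = 745 m × cos(74.3°) = 202 m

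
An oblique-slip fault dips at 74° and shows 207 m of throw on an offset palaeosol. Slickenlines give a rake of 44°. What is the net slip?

310 m

dip-slip = throw / sin(dip) = 207 / sin(74°) = 215.3 m
net slip = dip-slip / sin(rake) = 215.3 / sin(44°) = 310 m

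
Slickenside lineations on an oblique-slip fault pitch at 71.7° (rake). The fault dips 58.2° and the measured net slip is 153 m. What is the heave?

76.5 m

dip-slip = net slip × sin(rake) = 153 m × sin(71.7°) = 145.3 m
heave = dip-slip × cos(dip) = 145.3 × cos(58.2°) = 76.5 m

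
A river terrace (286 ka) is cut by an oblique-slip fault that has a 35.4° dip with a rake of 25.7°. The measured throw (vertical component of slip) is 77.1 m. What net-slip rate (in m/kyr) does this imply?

1.07 m/kyr

dip-slip = throw / sin(dip) = 77.1 / sin(35.4°) = 133.1 m
net slip = dip-slip / sin(rake) = 133.1 / sin(25.7°) = 306.9 m
rate = 306.9 m / 286 ka = 0.00107 m/yr = 1.07 m/kyr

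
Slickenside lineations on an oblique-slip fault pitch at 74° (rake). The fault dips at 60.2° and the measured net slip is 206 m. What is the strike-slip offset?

strike-slip = net slip × cos(rake) = 206 m × cos(74°) = 56.8 m

56.8 m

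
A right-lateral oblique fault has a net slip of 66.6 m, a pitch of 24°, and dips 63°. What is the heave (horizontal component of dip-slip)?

dip-slip = net slip × sin(rake) = 66.6 m × sin(24°) = 27.09 m
heave = dip-slip × cos(dip) = 27.09 × cos(63°) = 12.3 m

12.3 m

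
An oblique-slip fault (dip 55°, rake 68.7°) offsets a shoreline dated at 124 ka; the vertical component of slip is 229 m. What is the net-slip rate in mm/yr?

2.42 mm/yr

dip-slip = throw / sin(dip) = 229 / sin(55°) = 279.6 m
net slip = dip-slip / sin(rake) = 279.6 / sin(68.7°) = 300.1 m
rate = 300.1 m / 124 ka = 0.00242 m/yr = 2.42 mm/yr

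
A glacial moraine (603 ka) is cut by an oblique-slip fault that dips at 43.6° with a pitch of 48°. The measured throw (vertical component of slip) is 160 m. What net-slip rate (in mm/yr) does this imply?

0.518 mm/yr

dip-slip = throw / sin(dip) = 160 / sin(43.6°) = 232 m
net slip = dip-slip / sin(rake) = 232 / sin(48°) = 312.2 m
rate = 312.2 m / 603 ka = 0.000518 m/yr = 0.518 mm/yr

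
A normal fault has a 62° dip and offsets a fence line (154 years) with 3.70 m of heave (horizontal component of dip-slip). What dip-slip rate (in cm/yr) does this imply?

5.12 cm/yr

dip-slip = heave / cos(dip) = 3.70 m / cos(62°) = 7.881 m
rate = 7.881 m / 154 years = 0.0512 m/yr = 5.12 cm/yr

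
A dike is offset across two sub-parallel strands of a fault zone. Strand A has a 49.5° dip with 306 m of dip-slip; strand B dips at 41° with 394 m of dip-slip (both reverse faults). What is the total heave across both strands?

496 m

heave_A = 306 × cos(49.5°) = 198.7 m
heave_B = 394 × cos(41°) = 297.4 m
total = 198.7 + 297.4 = 496 m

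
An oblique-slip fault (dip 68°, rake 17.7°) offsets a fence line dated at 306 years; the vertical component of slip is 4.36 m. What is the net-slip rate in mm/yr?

dip-slip = throw / sin(dip) = 4.36 / sin(68°) = 4.702 m
net slip = dip-slip / sin(rake) = 4.702 / sin(17.7°) = 15.47 m
rate = 15.47 m / 306 years = 0.0505 m/yr = 50.5 mm/yr

50.5 mm/yr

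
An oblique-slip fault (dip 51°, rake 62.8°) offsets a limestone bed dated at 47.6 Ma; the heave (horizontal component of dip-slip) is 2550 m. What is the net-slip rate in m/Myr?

95.7 m/Myr

dip-slip = heave / cos(dip) = 2550 / cos(51°) = 4052 m
net slip = dip-slip / sin(rake) = 4052 / sin(62.8°) = 4556 m
rate = 4556 m / 47.6 Ma = 0.0000957 m/yr = 95.7 m/Myr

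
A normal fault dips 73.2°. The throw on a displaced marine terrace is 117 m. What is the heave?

heave = throw / tan(dip) = 117 / tan(73.2°) = 35.3 m

35.3 m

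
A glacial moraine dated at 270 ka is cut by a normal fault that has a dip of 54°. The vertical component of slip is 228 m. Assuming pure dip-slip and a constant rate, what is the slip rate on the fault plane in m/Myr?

dip-slip = throw / sin(dip) = 228 m / sin(54°) = 281.8 m
rate = 281.8 m / 270 ka = 0.00104 m/yr = 1040 m/Myr

1040 m/Myr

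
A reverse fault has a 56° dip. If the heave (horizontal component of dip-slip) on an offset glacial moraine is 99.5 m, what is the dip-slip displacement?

dip-slip = heave / cos(dip) = 99.5 / cos(56°) = 178 m

178 m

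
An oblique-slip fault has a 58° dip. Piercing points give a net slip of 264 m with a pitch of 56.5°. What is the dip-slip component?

220 m

dip-slip = net slip × sin(rake) = 264 m × sin(56.5°) = 220 m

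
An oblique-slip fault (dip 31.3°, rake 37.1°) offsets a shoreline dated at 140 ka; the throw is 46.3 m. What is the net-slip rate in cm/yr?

0.106 cm/yr

dip-slip = throw / sin(dip) = 46.3 / sin(31.3°) = 89.12 m
net slip = dip-slip / sin(rake) = 89.12 / sin(37.1°) = 147.7 m
rate = 147.7 m / 140 ka = 0.00106 m/yr = 0.106 cm/yr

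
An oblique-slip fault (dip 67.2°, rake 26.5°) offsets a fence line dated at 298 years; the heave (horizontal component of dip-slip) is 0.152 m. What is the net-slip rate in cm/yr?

dip-slip = heave / cos(dip) = 0.152 / cos(67.2°) = 0.3922 m
net slip = dip-slip / sin(rake) = 0.3922 / sin(26.5°) = 0.8791 m
rate = 0.8791 m / 298 years = 0.00295 m/yr = 0.295 cm/yr

0.295 cm/yr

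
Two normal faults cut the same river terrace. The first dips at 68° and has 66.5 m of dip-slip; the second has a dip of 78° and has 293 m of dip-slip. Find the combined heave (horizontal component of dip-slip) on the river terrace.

heave_A = 66.5 × cos(68°) = 24.91 m
heave_B = 293 × cos(78°) = 60.92 m
total = 24.91 + 60.92 = 85.8 m

85.8 m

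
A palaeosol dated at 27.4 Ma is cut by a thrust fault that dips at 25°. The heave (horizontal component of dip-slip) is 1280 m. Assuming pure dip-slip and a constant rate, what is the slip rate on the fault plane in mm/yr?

dip-slip = heave / cos(dip) = 1280 m / cos(25°) = 1412 m
rate = 1412 m / 27.4 Ma = 0.0000515 m/yr = 0.0515 mm/yr

0.0515 mm/yr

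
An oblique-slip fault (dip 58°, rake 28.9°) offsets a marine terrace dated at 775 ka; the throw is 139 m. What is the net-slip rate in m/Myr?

dip-slip = throw / sin(dip) = 139 / sin(58°) = 163.9 m
net slip = dip-slip / sin(rake) = 163.9 / sin(28.9°) = 339.2 m
rate = 339.2 m / 775 ka = 0.000438 m/yr = 438 m/Myr

438 m/Myr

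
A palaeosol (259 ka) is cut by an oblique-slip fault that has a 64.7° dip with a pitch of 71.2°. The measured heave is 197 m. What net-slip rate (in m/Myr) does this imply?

1880 m/Myr

dip-slip = heave / cos(dip) = 197 / cos(64.7°) = 461 m
net slip = dip-slip / sin(rake) = 461 / sin(71.2°) = 487 m
rate = 487 m / 259 ka = 0.00188 m/yr = 1880 m/Myr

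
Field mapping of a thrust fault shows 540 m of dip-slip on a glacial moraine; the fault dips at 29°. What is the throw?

throw = dip-slip × sin(dip) = 540 m × sin(29°) = 262 m

262 m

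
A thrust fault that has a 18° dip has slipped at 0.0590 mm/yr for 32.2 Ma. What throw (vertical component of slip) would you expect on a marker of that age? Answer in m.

dip-slip = rate × time = 0.0590 mm/yr × 32.2 Ma = 1900 m
throw = dip-slip × sin(dip) = 1900 × sin(18°) = 587 m

587 m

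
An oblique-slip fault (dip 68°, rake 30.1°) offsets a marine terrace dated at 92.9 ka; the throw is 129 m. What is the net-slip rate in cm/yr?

dip-slip = throw / sin(dip) = 129 / sin(68°) = 139.1 m
net slip = dip-slip / sin(rake) = 139.1 / sin(30.1°) = 277.4 m
rate = 277.4 m / 92.9 ka = 0.00299 m/yr = 0.299 cm/yr

0.299 cm/yr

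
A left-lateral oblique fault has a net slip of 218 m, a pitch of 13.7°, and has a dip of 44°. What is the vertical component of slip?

dip-slip = net slip × sin(rake) = 218 m × sin(13.7°) = 51.63 m
throw = dip-slip × sin(dip) = 51.63 × sin(44°) = 35.9 m

35.9 m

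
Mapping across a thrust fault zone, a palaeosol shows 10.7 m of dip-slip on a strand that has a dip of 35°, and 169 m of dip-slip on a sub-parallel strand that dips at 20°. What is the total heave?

heave_A = 10.7 × cos(35°) = 8.765 m
heave_B = 169 × cos(20°) = 158.8 m
total = 8.765 + 158.8 = 168 m

168 m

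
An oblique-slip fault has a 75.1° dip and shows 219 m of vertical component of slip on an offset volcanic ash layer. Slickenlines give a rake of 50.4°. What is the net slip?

dip-slip = throw / sin(dip) = 219 / sin(75.1°) = 226.6 m
net slip = dip-slip / sin(rake) = 226.6 / sin(50.4°) = 294 m

294 m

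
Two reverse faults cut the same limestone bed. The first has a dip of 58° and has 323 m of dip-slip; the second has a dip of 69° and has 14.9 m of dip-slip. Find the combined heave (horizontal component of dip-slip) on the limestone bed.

177 m

heave_A = 323 × cos(58°) = 171.2 m
heave_B = 14.9 × cos(69°) = 5.340 m
total = 171.2 + 5.340 = 177 m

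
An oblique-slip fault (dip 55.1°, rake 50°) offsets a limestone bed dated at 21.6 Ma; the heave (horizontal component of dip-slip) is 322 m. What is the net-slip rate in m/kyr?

0.0340 m/kyr

dip-slip = heave / cos(dip) = 322 / cos(55.1°) = 562.8 m
net slip = dip-slip / sin(rake) = 562.8 / sin(50°) = 734.7 m
rate = 734.7 m / 21.6 Ma = 0.0000340 m/yr = 0.0340 m/kyr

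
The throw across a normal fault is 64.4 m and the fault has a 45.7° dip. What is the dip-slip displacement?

dip-slip = throw / sin(dip) = 64.4 / sin(45.7°) = 90 m

90 m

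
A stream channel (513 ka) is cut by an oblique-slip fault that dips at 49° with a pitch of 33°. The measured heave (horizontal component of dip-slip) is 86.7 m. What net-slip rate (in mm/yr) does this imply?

0.473 mm/yr

dip-slip = heave / cos(dip) = 86.7 / cos(49°) = 132.2 m
net slip = dip-slip / sin(rake) = 132.2 / sin(33°) = 242.6 m
rate = 242.6 m / 513 ka = 0.000473 m/yr = 0.473 mm/yr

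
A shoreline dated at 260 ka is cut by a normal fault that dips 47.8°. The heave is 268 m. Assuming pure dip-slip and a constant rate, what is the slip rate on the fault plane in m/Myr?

dip-slip = heave / cos(dip) = 268 m / cos(47.8°) = 399 m
rate = 399 m / 260 ka = 0.00153 m/yr = 1530 m/Myr

1530 m/Myr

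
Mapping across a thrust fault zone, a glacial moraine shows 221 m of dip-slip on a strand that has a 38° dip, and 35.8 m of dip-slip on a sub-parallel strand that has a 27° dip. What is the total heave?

heave_A = 221 × cos(38°) = 174.2 m
heave_B = 35.8 × cos(27°) = 31.90 m
total = 174.2 + 31.90 = 206 m

206 m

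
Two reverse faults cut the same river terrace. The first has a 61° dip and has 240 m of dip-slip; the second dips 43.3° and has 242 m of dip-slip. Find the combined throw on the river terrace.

376 m

throw_A = 240 × sin(61°) = 209.9 m
throw_B = 242 × sin(43.3°) = 166 m
total = 209.9 + 166 = 376 m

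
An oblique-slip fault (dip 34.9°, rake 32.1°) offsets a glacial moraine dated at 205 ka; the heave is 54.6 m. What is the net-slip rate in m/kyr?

0.611 m/kyr

dip-slip = heave / cos(dip) = 54.6 / cos(34.9°) = 66.57 m
net slip = dip-slip / sin(rake) = 66.57 / sin(32.1°) = 125.3 m
rate = 125.3 m / 205 ka = 0.000611 m/yr = 0.611 m/kyr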